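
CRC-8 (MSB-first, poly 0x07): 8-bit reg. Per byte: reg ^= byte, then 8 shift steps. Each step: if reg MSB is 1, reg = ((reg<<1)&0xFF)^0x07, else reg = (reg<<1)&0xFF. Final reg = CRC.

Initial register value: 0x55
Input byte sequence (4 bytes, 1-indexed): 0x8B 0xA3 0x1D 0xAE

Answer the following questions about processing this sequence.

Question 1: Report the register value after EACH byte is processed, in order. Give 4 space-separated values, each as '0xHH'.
0x14 0x0C 0x77 0x01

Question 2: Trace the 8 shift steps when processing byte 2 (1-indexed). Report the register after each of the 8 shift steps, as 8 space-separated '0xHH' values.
After byte 1 (0x8B): reg=0x14
Register before byte 2: 0x14
After XOR with byte 0xA3: 0xB7

Answer: 0x69 0xD2 0xA3 0x41 0x82 0x03 0x06 0x0C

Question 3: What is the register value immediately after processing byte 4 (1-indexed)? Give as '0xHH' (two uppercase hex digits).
Answer: 0x01

Derivation:
After byte 1 (0x8B): reg=0x14
After byte 2 (0xA3): reg=0x0C
After byte 3 (0x1D): reg=0x77
After byte 4 (0xAE): reg=0x01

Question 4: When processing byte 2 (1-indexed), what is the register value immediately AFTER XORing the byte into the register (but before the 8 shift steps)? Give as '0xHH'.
Answer: 0xB7

Derivation:
Register before byte 2: 0x14
Byte 2: 0xA3
0x14 XOR 0xA3 = 0xB7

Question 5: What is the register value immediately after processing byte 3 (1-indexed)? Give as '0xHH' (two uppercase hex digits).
Answer: 0x77

Derivation:
After byte 1 (0x8B): reg=0x14
After byte 2 (0xA3): reg=0x0C
After byte 3 (0x1D): reg=0x77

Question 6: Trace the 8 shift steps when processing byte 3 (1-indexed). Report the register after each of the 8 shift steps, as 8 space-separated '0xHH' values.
After byte 1 (0x8B): reg=0x14
After byte 2 (0xA3): reg=0x0C
Register before byte 3: 0x0C
After XOR with byte 0x1D: 0x11

Answer: 0x22 0x44 0x88 0x17 0x2E 0x5C 0xB8 0x77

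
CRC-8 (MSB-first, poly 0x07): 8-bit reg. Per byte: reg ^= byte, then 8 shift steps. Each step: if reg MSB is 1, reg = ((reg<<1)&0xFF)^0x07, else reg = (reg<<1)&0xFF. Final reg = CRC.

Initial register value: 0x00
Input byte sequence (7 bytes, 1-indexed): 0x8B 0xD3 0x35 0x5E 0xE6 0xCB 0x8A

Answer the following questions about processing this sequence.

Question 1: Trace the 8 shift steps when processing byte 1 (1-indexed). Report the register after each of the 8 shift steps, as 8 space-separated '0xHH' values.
Answer: 0x11 0x22 0x44 0x88 0x17 0x2E 0x5C 0xB8

Derivation:
Register before byte 1: 0x00
After XOR with byte 0x8B: 0x8B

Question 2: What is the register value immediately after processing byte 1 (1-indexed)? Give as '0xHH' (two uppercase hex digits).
After byte 1 (0x8B): reg=0xB8

Answer: 0xB8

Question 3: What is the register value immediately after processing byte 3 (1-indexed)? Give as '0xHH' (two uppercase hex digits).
After byte 1 (0x8B): reg=0xB8
After byte 2 (0xD3): reg=0x16
After byte 3 (0x35): reg=0xE9

Answer: 0xE9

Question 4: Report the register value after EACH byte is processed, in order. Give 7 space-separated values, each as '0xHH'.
0xB8 0x16 0xE9 0x0C 0x98 0xBE 0x8C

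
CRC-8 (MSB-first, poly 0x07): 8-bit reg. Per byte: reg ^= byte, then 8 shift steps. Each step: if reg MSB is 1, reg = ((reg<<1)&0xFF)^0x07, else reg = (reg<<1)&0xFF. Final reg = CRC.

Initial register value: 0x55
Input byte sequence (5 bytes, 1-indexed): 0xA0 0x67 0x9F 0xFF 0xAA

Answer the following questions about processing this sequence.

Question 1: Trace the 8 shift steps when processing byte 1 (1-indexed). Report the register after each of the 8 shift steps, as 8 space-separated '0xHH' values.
Register before byte 1: 0x55
After XOR with byte 0xA0: 0xF5

Answer: 0xED 0xDD 0xBD 0x7D 0xFA 0xF3 0xE1 0xC5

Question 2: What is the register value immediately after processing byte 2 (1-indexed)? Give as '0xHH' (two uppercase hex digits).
After byte 1 (0xA0): reg=0xC5
After byte 2 (0x67): reg=0x67

Answer: 0x67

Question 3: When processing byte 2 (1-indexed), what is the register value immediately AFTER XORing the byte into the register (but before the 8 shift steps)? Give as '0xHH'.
Answer: 0xA2

Derivation:
Register before byte 2: 0xC5
Byte 2: 0x67
0xC5 XOR 0x67 = 0xA2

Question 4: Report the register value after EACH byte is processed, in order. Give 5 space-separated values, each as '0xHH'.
0xC5 0x67 0xE6 0x4F 0xB5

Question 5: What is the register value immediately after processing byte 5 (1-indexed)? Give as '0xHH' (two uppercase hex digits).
After byte 1 (0xA0): reg=0xC5
After byte 2 (0x67): reg=0x67
After byte 3 (0x9F): reg=0xE6
After byte 4 (0xFF): reg=0x4F
After byte 5 (0xAA): reg=0xB5

Answer: 0xB5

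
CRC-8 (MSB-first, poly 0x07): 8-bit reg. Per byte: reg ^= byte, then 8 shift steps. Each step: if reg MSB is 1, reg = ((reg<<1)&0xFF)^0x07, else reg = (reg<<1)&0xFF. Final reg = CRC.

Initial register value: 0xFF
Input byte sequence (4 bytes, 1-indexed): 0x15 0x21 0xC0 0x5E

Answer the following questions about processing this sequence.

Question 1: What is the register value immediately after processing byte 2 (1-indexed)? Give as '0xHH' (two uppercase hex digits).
After byte 1 (0x15): reg=0x98
After byte 2 (0x21): reg=0x26

Answer: 0x26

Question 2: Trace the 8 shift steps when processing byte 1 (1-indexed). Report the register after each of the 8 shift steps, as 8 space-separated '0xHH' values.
Answer: 0xD3 0xA1 0x45 0x8A 0x13 0x26 0x4C 0x98

Derivation:
Register before byte 1: 0xFF
After XOR with byte 0x15: 0xEA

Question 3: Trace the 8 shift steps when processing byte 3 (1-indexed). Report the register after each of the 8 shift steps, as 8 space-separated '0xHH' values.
After byte 1 (0x15): reg=0x98
After byte 2 (0x21): reg=0x26
Register before byte 3: 0x26
After XOR with byte 0xC0: 0xE6

Answer: 0xCB 0x91 0x25 0x4A 0x94 0x2F 0x5E 0xBC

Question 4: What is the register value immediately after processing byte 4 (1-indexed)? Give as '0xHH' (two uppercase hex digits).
Answer: 0xA0

Derivation:
After byte 1 (0x15): reg=0x98
After byte 2 (0x21): reg=0x26
After byte 3 (0xC0): reg=0xBC
After byte 4 (0x5E): reg=0xA0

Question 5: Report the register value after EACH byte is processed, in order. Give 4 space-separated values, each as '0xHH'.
0x98 0x26 0xBC 0xA0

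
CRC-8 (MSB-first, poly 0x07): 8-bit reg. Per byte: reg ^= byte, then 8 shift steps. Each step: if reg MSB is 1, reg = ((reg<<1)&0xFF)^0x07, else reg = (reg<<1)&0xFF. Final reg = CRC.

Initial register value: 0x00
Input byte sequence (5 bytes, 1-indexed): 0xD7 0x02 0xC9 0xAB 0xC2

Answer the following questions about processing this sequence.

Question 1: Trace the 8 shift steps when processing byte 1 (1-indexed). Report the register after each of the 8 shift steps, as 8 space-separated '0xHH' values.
Register before byte 1: 0x00
After XOR with byte 0xD7: 0xD7

Answer: 0xA9 0x55 0xAA 0x53 0xA6 0x4B 0x96 0x2B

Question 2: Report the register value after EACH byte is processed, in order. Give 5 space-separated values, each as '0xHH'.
0x2B 0xDF 0x62 0x71 0x10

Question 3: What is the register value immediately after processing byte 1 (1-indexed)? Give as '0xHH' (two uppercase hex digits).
After byte 1 (0xD7): reg=0x2B

Answer: 0x2B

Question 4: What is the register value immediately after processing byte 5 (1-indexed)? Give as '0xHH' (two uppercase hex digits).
Answer: 0x10

Derivation:
After byte 1 (0xD7): reg=0x2B
After byte 2 (0x02): reg=0xDF
After byte 3 (0xC9): reg=0x62
After byte 4 (0xAB): reg=0x71
After byte 5 (0xC2): reg=0x10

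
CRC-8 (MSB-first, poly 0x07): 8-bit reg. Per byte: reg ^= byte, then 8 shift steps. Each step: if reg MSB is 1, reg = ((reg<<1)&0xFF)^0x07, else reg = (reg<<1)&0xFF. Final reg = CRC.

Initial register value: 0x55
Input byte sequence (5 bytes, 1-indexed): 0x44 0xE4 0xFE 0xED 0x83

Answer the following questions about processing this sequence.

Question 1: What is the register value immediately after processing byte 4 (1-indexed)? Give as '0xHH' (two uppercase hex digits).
Answer: 0x5B

Derivation:
After byte 1 (0x44): reg=0x77
After byte 2 (0xE4): reg=0xF0
After byte 3 (0xFE): reg=0x2A
After byte 4 (0xED): reg=0x5B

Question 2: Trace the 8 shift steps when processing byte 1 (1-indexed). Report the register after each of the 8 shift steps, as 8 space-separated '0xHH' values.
Register before byte 1: 0x55
After XOR with byte 0x44: 0x11

Answer: 0x22 0x44 0x88 0x17 0x2E 0x5C 0xB8 0x77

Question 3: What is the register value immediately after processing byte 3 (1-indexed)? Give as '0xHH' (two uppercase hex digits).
After byte 1 (0x44): reg=0x77
After byte 2 (0xE4): reg=0xF0
After byte 3 (0xFE): reg=0x2A

Answer: 0x2A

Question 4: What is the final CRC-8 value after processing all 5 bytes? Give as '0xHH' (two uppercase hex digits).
Answer: 0x06

Derivation:
After byte 1 (0x44): reg=0x77
After byte 2 (0xE4): reg=0xF0
After byte 3 (0xFE): reg=0x2A
After byte 4 (0xED): reg=0x5B
After byte 5 (0x83): reg=0x06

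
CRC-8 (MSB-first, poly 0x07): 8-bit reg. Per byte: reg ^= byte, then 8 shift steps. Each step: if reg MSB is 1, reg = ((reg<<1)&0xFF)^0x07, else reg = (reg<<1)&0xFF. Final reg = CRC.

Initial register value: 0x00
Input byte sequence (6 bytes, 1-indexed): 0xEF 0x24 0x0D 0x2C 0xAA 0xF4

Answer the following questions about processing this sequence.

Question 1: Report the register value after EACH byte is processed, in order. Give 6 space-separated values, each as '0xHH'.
0x83 0x7C 0x50 0x73 0x01 0xC5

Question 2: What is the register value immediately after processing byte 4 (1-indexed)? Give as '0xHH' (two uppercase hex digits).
After byte 1 (0xEF): reg=0x83
After byte 2 (0x24): reg=0x7C
After byte 3 (0x0D): reg=0x50
After byte 4 (0x2C): reg=0x73

Answer: 0x73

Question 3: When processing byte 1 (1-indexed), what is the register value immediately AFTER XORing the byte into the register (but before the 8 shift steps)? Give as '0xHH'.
Register before byte 1: 0x00
Byte 1: 0xEF
0x00 XOR 0xEF = 0xEF

Answer: 0xEF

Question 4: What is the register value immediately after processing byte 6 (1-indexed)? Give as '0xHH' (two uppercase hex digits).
Answer: 0xC5

Derivation:
After byte 1 (0xEF): reg=0x83
After byte 2 (0x24): reg=0x7C
After byte 3 (0x0D): reg=0x50
After byte 4 (0x2C): reg=0x73
After byte 5 (0xAA): reg=0x01
After byte 6 (0xF4): reg=0xC5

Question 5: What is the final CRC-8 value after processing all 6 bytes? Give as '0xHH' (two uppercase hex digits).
Answer: 0xC5

Derivation:
After byte 1 (0xEF): reg=0x83
After byte 2 (0x24): reg=0x7C
After byte 3 (0x0D): reg=0x50
After byte 4 (0x2C): reg=0x73
After byte 5 (0xAA): reg=0x01
After byte 6 (0xF4): reg=0xC5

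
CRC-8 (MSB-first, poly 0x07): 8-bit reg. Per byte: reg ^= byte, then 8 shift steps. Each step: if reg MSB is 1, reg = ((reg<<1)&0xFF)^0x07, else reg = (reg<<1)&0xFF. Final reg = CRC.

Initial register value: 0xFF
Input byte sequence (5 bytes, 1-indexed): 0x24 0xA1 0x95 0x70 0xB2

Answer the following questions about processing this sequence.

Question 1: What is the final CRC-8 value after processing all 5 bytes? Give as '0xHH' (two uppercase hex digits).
Answer: 0xE7

Derivation:
After byte 1 (0x24): reg=0x0F
After byte 2 (0xA1): reg=0x43
After byte 3 (0x95): reg=0x2C
After byte 4 (0x70): reg=0x93
After byte 5 (0xB2): reg=0xE7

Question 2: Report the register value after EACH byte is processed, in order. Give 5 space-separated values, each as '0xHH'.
0x0F 0x43 0x2C 0x93 0xE7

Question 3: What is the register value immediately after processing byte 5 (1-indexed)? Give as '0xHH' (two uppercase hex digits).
After byte 1 (0x24): reg=0x0F
After byte 2 (0xA1): reg=0x43
After byte 3 (0x95): reg=0x2C
After byte 4 (0x70): reg=0x93
After byte 5 (0xB2): reg=0xE7

Answer: 0xE7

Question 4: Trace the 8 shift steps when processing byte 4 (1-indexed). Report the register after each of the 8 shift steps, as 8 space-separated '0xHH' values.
After byte 1 (0x24): reg=0x0F
After byte 2 (0xA1): reg=0x43
After byte 3 (0x95): reg=0x2C
Register before byte 4: 0x2C
After XOR with byte 0x70: 0x5C

Answer: 0xB8 0x77 0xEE 0xDB 0xB1 0x65 0xCA 0x93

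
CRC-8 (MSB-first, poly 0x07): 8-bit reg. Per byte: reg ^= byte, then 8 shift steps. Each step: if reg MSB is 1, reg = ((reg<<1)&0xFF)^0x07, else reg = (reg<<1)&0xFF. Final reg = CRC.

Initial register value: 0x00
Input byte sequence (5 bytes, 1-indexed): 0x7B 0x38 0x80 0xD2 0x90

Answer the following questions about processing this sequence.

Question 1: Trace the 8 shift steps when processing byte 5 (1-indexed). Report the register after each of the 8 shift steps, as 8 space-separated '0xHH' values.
Answer: 0x3C 0x78 0xF0 0xE7 0xC9 0x95 0x2D 0x5A

Derivation:
After byte 1 (0x7B): reg=0x66
After byte 2 (0x38): reg=0x9D
After byte 3 (0x80): reg=0x53
After byte 4 (0xD2): reg=0x8E
Register before byte 5: 0x8E
After XOR with byte 0x90: 0x1E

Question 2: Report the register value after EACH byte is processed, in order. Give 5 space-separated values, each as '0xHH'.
0x66 0x9D 0x53 0x8E 0x5A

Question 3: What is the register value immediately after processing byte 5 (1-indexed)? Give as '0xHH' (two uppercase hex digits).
After byte 1 (0x7B): reg=0x66
After byte 2 (0x38): reg=0x9D
After byte 3 (0x80): reg=0x53
After byte 4 (0xD2): reg=0x8E
After byte 5 (0x90): reg=0x5A

Answer: 0x5A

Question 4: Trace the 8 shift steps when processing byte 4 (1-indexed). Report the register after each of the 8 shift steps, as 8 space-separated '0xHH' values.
Answer: 0x05 0x0A 0x14 0x28 0x50 0xA0 0x47 0x8E

Derivation:
After byte 1 (0x7B): reg=0x66
After byte 2 (0x38): reg=0x9D
After byte 3 (0x80): reg=0x53
Register before byte 4: 0x53
After XOR with byte 0xD2: 0x81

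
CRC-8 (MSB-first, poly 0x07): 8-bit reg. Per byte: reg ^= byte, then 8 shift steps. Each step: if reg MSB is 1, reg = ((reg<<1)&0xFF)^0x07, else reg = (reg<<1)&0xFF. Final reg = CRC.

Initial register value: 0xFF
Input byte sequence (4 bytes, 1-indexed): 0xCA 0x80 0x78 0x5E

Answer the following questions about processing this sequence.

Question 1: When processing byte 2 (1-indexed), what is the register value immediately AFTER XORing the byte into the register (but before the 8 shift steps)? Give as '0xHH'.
Answer: 0x0B

Derivation:
Register before byte 2: 0x8B
Byte 2: 0x80
0x8B XOR 0x80 = 0x0B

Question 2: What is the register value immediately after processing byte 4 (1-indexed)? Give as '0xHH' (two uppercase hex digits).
After byte 1 (0xCA): reg=0x8B
After byte 2 (0x80): reg=0x31
After byte 3 (0x78): reg=0xF8
After byte 4 (0x5E): reg=0x7B

Answer: 0x7B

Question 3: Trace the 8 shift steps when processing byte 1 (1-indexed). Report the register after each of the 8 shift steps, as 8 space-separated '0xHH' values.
Register before byte 1: 0xFF
After XOR with byte 0xCA: 0x35

Answer: 0x6A 0xD4 0xAF 0x59 0xB2 0x63 0xC6 0x8B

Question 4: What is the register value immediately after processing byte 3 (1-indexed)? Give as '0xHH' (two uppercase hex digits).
Answer: 0xF8

Derivation:
After byte 1 (0xCA): reg=0x8B
After byte 2 (0x80): reg=0x31
After byte 3 (0x78): reg=0xF8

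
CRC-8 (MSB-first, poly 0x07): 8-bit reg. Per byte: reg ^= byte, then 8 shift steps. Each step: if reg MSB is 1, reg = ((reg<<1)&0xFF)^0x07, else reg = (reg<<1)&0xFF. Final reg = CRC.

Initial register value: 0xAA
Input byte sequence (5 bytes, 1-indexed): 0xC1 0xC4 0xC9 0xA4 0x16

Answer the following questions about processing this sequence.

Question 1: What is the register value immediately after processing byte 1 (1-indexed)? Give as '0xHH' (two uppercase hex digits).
Answer: 0x16

Derivation:
After byte 1 (0xC1): reg=0x16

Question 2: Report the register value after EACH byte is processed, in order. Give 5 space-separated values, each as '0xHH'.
0x16 0x30 0xE1 0xDC 0x78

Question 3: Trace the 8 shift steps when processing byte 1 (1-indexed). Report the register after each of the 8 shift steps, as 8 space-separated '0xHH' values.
Register before byte 1: 0xAA
After XOR with byte 0xC1: 0x6B

Answer: 0xD6 0xAB 0x51 0xA2 0x43 0x86 0x0B 0x16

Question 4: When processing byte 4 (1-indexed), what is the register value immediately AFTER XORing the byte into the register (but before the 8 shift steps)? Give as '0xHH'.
Register before byte 4: 0xE1
Byte 4: 0xA4
0xE1 XOR 0xA4 = 0x45

Answer: 0x45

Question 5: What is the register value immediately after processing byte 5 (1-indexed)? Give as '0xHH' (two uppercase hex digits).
Answer: 0x78

Derivation:
After byte 1 (0xC1): reg=0x16
After byte 2 (0xC4): reg=0x30
After byte 3 (0xC9): reg=0xE1
After byte 4 (0xA4): reg=0xDC
After byte 5 (0x16): reg=0x78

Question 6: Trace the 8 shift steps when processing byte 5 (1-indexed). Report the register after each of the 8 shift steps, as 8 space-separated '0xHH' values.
Answer: 0x93 0x21 0x42 0x84 0x0F 0x1E 0x3C 0x78

Derivation:
After byte 1 (0xC1): reg=0x16
After byte 2 (0xC4): reg=0x30
After byte 3 (0xC9): reg=0xE1
After byte 4 (0xA4): reg=0xDC
Register before byte 5: 0xDC
After XOR with byte 0x16: 0xCA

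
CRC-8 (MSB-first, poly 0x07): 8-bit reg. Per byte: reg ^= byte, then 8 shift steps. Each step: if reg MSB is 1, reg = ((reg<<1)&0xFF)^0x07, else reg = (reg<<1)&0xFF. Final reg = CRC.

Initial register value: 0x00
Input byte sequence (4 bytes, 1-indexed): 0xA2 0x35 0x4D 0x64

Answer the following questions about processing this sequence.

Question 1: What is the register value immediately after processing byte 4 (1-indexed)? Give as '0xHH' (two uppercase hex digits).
Answer: 0x7B

Derivation:
After byte 1 (0xA2): reg=0x67
After byte 2 (0x35): reg=0xB9
After byte 3 (0x4D): reg=0xC2
After byte 4 (0x64): reg=0x7B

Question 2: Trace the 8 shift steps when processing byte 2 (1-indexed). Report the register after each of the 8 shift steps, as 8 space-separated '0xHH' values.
Answer: 0xA4 0x4F 0x9E 0x3B 0x76 0xEC 0xDF 0xB9

Derivation:
After byte 1 (0xA2): reg=0x67
Register before byte 2: 0x67
After XOR with byte 0x35: 0x52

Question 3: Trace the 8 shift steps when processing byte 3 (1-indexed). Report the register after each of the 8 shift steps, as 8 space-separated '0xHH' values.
Answer: 0xEF 0xD9 0xB5 0x6D 0xDA 0xB3 0x61 0xC2

Derivation:
After byte 1 (0xA2): reg=0x67
After byte 2 (0x35): reg=0xB9
Register before byte 3: 0xB9
After XOR with byte 0x4D: 0xF4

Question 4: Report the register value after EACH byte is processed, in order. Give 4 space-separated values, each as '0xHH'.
0x67 0xB9 0xC2 0x7B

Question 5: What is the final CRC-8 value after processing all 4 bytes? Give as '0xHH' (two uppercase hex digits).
After byte 1 (0xA2): reg=0x67
After byte 2 (0x35): reg=0xB9
After byte 3 (0x4D): reg=0xC2
After byte 4 (0x64): reg=0x7B

Answer: 0x7B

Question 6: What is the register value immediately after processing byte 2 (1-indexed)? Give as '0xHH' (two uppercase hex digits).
After byte 1 (0xA2): reg=0x67
After byte 2 (0x35): reg=0xB9

Answer: 0xB9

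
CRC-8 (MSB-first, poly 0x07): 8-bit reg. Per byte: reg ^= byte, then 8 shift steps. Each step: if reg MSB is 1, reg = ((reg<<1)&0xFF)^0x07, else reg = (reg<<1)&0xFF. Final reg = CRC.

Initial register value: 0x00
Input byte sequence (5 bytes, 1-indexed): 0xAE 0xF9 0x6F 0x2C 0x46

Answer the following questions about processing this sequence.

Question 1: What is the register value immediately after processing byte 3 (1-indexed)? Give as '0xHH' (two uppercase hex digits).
Answer: 0xC7

Derivation:
After byte 1 (0xAE): reg=0x43
After byte 2 (0xF9): reg=0x2F
After byte 3 (0x6F): reg=0xC7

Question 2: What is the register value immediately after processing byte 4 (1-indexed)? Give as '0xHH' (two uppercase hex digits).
Answer: 0x9F

Derivation:
After byte 1 (0xAE): reg=0x43
After byte 2 (0xF9): reg=0x2F
After byte 3 (0x6F): reg=0xC7
After byte 4 (0x2C): reg=0x9F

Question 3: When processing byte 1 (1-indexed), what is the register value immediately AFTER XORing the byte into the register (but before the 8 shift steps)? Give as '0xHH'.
Register before byte 1: 0x00
Byte 1: 0xAE
0x00 XOR 0xAE = 0xAE

Answer: 0xAE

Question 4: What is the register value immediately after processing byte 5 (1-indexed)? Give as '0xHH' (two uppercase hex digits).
Answer: 0x01

Derivation:
After byte 1 (0xAE): reg=0x43
After byte 2 (0xF9): reg=0x2F
After byte 3 (0x6F): reg=0xC7
After byte 4 (0x2C): reg=0x9F
After byte 5 (0x46): reg=0x01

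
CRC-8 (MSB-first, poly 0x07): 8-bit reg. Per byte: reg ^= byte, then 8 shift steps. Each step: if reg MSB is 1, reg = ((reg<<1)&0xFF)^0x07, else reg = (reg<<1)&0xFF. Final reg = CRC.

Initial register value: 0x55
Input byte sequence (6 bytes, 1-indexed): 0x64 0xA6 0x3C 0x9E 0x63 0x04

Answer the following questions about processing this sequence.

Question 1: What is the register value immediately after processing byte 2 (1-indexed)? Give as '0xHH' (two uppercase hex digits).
After byte 1 (0x64): reg=0x97
After byte 2 (0xA6): reg=0x97

Answer: 0x97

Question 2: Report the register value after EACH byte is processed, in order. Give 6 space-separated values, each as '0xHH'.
0x97 0x97 0x58 0x5C 0xBD 0x26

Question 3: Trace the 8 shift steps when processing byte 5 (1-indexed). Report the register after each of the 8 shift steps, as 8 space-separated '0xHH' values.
After byte 1 (0x64): reg=0x97
After byte 2 (0xA6): reg=0x97
After byte 3 (0x3C): reg=0x58
After byte 4 (0x9E): reg=0x5C
Register before byte 5: 0x5C
After XOR with byte 0x63: 0x3F

Answer: 0x7E 0xFC 0xFF 0xF9 0xF5 0xED 0xDD 0xBD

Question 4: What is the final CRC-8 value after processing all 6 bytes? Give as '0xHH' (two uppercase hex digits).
Answer: 0x26

Derivation:
After byte 1 (0x64): reg=0x97
After byte 2 (0xA6): reg=0x97
After byte 3 (0x3C): reg=0x58
After byte 4 (0x9E): reg=0x5C
After byte 5 (0x63): reg=0xBD
After byte 6 (0x04): reg=0x26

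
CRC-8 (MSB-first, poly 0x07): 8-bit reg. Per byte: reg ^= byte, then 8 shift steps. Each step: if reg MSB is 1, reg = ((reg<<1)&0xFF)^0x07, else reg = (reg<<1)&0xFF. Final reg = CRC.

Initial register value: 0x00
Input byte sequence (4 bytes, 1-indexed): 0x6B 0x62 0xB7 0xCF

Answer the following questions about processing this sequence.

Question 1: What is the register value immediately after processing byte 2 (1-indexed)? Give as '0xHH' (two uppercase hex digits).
After byte 1 (0x6B): reg=0x16
After byte 2 (0x62): reg=0x4B

Answer: 0x4B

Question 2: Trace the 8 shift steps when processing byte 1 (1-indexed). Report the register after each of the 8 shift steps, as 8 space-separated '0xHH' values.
Register before byte 1: 0x00
After XOR with byte 0x6B: 0x6B

Answer: 0xD6 0xAB 0x51 0xA2 0x43 0x86 0x0B 0x16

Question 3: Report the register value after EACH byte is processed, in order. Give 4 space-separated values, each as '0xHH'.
0x16 0x4B 0xFA 0x8B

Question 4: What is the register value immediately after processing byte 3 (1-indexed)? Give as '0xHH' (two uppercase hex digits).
Answer: 0xFA

Derivation:
After byte 1 (0x6B): reg=0x16
After byte 2 (0x62): reg=0x4B
After byte 3 (0xB7): reg=0xFA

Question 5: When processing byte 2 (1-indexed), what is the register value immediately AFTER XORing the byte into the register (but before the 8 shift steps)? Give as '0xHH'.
Register before byte 2: 0x16
Byte 2: 0x62
0x16 XOR 0x62 = 0x74

Answer: 0x74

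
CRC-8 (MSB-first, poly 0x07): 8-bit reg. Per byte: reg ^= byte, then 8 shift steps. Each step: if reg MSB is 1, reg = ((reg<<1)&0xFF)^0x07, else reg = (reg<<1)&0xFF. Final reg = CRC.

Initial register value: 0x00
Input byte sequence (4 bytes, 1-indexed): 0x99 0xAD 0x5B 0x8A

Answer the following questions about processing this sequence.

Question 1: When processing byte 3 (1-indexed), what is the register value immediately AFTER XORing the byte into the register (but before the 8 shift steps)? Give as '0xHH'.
Answer: 0x4D

Derivation:
Register before byte 3: 0x16
Byte 3: 0x5B
0x16 XOR 0x5B = 0x4D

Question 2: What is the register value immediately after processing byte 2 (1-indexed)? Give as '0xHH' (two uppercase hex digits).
Answer: 0x16

Derivation:
After byte 1 (0x99): reg=0xC6
After byte 2 (0xAD): reg=0x16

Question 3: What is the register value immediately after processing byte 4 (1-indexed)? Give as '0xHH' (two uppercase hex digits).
After byte 1 (0x99): reg=0xC6
After byte 2 (0xAD): reg=0x16
After byte 3 (0x5B): reg=0xE4
After byte 4 (0x8A): reg=0x0D

Answer: 0x0D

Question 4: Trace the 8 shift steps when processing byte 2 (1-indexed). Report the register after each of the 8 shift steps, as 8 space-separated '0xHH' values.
Answer: 0xD6 0xAB 0x51 0xA2 0x43 0x86 0x0B 0x16

Derivation:
After byte 1 (0x99): reg=0xC6
Register before byte 2: 0xC6
After XOR with byte 0xAD: 0x6B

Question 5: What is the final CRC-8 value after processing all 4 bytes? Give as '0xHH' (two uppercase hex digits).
After byte 1 (0x99): reg=0xC6
After byte 2 (0xAD): reg=0x16
After byte 3 (0x5B): reg=0xE4
After byte 4 (0x8A): reg=0x0D

Answer: 0x0D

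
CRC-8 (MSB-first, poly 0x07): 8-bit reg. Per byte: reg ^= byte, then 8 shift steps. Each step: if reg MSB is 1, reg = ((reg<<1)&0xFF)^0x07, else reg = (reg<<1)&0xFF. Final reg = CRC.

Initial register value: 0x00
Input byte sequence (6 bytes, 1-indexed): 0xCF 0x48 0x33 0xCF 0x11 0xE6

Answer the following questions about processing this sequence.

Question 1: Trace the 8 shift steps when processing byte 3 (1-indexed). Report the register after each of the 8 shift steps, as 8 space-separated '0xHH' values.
After byte 1 (0xCF): reg=0x63
After byte 2 (0x48): reg=0xD1
Register before byte 3: 0xD1
After XOR with byte 0x33: 0xE2

Answer: 0xC3 0x81 0x05 0x0A 0x14 0x28 0x50 0xA0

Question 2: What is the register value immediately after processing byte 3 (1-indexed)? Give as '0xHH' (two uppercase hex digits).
After byte 1 (0xCF): reg=0x63
After byte 2 (0x48): reg=0xD1
After byte 3 (0x33): reg=0xA0

Answer: 0xA0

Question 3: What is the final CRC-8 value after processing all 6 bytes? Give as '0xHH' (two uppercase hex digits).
After byte 1 (0xCF): reg=0x63
After byte 2 (0x48): reg=0xD1
After byte 3 (0x33): reg=0xA0
After byte 4 (0xCF): reg=0x0A
After byte 5 (0x11): reg=0x41
After byte 6 (0xE6): reg=0x7C

Answer: 0x7C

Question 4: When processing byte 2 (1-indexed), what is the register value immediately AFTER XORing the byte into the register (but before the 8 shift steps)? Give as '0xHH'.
Answer: 0x2B

Derivation:
Register before byte 2: 0x63
Byte 2: 0x48
0x63 XOR 0x48 = 0x2B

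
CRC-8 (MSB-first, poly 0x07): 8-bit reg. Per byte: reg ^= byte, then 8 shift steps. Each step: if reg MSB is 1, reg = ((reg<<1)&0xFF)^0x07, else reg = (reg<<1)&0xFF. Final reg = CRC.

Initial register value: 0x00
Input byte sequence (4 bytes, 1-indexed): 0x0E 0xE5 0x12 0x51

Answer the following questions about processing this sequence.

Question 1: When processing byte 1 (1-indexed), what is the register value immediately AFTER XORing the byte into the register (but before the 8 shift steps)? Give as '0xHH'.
Answer: 0x0E

Derivation:
Register before byte 1: 0x00
Byte 1: 0x0E
0x00 XOR 0x0E = 0x0E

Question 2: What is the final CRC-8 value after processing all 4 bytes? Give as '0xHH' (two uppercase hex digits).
Answer: 0x07

Derivation:
After byte 1 (0x0E): reg=0x2A
After byte 2 (0xE5): reg=0x63
After byte 3 (0x12): reg=0x50
After byte 4 (0x51): reg=0x07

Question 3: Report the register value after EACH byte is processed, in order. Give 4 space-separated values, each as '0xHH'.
0x2A 0x63 0x50 0x07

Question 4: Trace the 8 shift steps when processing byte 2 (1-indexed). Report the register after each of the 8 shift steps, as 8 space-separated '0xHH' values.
Answer: 0x99 0x35 0x6A 0xD4 0xAF 0x59 0xB2 0x63

Derivation:
After byte 1 (0x0E): reg=0x2A
Register before byte 2: 0x2A
After XOR with byte 0xE5: 0xCF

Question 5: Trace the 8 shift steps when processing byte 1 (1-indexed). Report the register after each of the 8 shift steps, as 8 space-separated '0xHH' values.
Register before byte 1: 0x00
After XOR with byte 0x0E: 0x0E

Answer: 0x1C 0x38 0x70 0xE0 0xC7 0x89 0x15 0x2A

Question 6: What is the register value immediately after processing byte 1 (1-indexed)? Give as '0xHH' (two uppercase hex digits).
Answer: 0x2A

Derivation:
After byte 1 (0x0E): reg=0x2A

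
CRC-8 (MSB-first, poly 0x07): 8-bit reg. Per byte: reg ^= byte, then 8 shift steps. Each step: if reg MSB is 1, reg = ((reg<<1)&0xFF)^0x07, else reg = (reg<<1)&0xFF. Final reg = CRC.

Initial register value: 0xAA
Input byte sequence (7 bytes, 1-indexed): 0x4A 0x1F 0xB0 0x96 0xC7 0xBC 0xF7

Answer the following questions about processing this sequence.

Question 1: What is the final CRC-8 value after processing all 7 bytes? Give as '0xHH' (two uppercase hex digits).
Answer: 0x60

Derivation:
After byte 1 (0x4A): reg=0xAE
After byte 2 (0x1F): reg=0x1E
After byte 3 (0xB0): reg=0x43
After byte 4 (0x96): reg=0x25
After byte 5 (0xC7): reg=0xA0
After byte 6 (0xBC): reg=0x54
After byte 7 (0xF7): reg=0x60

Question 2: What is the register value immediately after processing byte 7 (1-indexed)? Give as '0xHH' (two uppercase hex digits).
After byte 1 (0x4A): reg=0xAE
After byte 2 (0x1F): reg=0x1E
After byte 3 (0xB0): reg=0x43
After byte 4 (0x96): reg=0x25
After byte 5 (0xC7): reg=0xA0
After byte 6 (0xBC): reg=0x54
After byte 7 (0xF7): reg=0x60

Answer: 0x60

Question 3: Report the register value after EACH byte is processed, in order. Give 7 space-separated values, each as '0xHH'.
0xAE 0x1E 0x43 0x25 0xA0 0x54 0x60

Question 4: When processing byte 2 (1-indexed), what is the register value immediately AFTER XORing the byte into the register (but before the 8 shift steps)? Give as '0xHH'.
Answer: 0xB1

Derivation:
Register before byte 2: 0xAE
Byte 2: 0x1F
0xAE XOR 0x1F = 0xB1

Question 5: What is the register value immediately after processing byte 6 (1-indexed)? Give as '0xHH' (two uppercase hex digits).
After byte 1 (0x4A): reg=0xAE
After byte 2 (0x1F): reg=0x1E
After byte 3 (0xB0): reg=0x43
After byte 4 (0x96): reg=0x25
After byte 5 (0xC7): reg=0xA0
After byte 6 (0xBC): reg=0x54

Answer: 0x54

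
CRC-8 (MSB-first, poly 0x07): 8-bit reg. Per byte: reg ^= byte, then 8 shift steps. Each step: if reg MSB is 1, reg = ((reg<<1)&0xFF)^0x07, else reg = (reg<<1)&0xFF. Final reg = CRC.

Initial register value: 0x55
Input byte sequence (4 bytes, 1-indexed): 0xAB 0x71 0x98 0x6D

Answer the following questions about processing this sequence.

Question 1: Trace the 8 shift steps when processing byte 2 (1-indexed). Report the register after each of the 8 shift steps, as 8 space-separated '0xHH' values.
After byte 1 (0xAB): reg=0xF4
Register before byte 2: 0xF4
After XOR with byte 0x71: 0x85

Answer: 0x0D 0x1A 0x34 0x68 0xD0 0xA7 0x49 0x92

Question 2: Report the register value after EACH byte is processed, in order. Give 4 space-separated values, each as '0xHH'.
0xF4 0x92 0x36 0x86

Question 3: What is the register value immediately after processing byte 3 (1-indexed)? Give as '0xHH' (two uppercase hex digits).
After byte 1 (0xAB): reg=0xF4
After byte 2 (0x71): reg=0x92
After byte 3 (0x98): reg=0x36

Answer: 0x36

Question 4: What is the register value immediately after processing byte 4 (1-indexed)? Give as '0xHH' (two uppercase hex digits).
Answer: 0x86

Derivation:
After byte 1 (0xAB): reg=0xF4
After byte 2 (0x71): reg=0x92
After byte 3 (0x98): reg=0x36
After byte 4 (0x6D): reg=0x86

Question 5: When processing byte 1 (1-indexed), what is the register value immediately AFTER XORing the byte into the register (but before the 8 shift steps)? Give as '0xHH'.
Register before byte 1: 0x55
Byte 1: 0xAB
0x55 XOR 0xAB = 0xFE

Answer: 0xFE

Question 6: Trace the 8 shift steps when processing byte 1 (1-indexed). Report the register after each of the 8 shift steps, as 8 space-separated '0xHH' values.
Register before byte 1: 0x55
After XOR with byte 0xAB: 0xFE

Answer: 0xFB 0xF1 0xE5 0xCD 0x9D 0x3D 0x7A 0xF4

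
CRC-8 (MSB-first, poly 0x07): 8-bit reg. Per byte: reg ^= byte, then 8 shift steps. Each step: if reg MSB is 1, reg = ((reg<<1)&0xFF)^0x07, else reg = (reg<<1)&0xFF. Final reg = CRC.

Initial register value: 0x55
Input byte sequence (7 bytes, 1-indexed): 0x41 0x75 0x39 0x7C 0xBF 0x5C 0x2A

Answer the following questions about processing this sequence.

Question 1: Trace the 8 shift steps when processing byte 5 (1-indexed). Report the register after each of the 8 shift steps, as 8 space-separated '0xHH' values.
After byte 1 (0x41): reg=0x6C
After byte 2 (0x75): reg=0x4F
After byte 3 (0x39): reg=0x45
After byte 4 (0x7C): reg=0xAF
Register before byte 5: 0xAF
After XOR with byte 0xBF: 0x10

Answer: 0x20 0x40 0x80 0x07 0x0E 0x1C 0x38 0x70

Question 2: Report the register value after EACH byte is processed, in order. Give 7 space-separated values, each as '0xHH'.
0x6C 0x4F 0x45 0xAF 0x70 0xC4 0x84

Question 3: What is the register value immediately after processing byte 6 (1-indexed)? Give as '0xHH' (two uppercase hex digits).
Answer: 0xC4

Derivation:
After byte 1 (0x41): reg=0x6C
After byte 2 (0x75): reg=0x4F
After byte 3 (0x39): reg=0x45
After byte 4 (0x7C): reg=0xAF
After byte 5 (0xBF): reg=0x70
After byte 6 (0x5C): reg=0xC4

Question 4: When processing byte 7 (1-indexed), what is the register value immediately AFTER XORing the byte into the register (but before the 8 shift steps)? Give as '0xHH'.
Answer: 0xEE

Derivation:
Register before byte 7: 0xC4
Byte 7: 0x2A
0xC4 XOR 0x2A = 0xEE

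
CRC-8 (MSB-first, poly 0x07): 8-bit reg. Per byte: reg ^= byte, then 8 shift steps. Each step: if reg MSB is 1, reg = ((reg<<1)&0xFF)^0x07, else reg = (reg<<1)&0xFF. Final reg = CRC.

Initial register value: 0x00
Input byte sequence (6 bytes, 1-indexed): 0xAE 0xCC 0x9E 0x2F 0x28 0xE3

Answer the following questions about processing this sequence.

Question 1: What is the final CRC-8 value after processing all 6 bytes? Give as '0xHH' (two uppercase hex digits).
After byte 1 (0xAE): reg=0x43
After byte 2 (0xCC): reg=0xA4
After byte 3 (0x9E): reg=0xA6
After byte 4 (0x2F): reg=0xB6
After byte 5 (0x28): reg=0xD3
After byte 6 (0xE3): reg=0x90

Answer: 0x90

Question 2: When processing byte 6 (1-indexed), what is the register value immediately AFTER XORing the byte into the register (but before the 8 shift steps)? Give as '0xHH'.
Answer: 0x30

Derivation:
Register before byte 6: 0xD3
Byte 6: 0xE3
0xD3 XOR 0xE3 = 0x30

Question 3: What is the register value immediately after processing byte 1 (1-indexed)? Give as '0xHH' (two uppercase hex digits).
After byte 1 (0xAE): reg=0x43

Answer: 0x43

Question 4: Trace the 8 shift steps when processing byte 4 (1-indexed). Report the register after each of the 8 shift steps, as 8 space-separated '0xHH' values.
Answer: 0x15 0x2A 0x54 0xA8 0x57 0xAE 0x5B 0xB6

Derivation:
After byte 1 (0xAE): reg=0x43
After byte 2 (0xCC): reg=0xA4
After byte 3 (0x9E): reg=0xA6
Register before byte 4: 0xA6
After XOR with byte 0x2F: 0x89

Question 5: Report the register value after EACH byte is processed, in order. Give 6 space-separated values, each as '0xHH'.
0x43 0xA4 0xA6 0xB6 0xD3 0x90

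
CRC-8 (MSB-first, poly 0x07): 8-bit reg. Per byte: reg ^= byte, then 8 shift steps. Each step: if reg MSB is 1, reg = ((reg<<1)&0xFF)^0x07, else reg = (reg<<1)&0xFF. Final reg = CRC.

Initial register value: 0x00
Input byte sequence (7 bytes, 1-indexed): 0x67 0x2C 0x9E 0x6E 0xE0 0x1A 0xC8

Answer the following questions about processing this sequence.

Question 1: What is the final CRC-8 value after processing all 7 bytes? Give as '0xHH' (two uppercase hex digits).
Answer: 0x2C

Derivation:
After byte 1 (0x67): reg=0x32
After byte 2 (0x2C): reg=0x5A
After byte 3 (0x9E): reg=0x52
After byte 4 (0x6E): reg=0xB4
After byte 5 (0xE0): reg=0xAB
After byte 6 (0x1A): reg=0x1E
After byte 7 (0xC8): reg=0x2C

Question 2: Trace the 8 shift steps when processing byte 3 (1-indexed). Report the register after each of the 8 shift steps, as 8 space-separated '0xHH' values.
After byte 1 (0x67): reg=0x32
After byte 2 (0x2C): reg=0x5A
Register before byte 3: 0x5A
After XOR with byte 0x9E: 0xC4

Answer: 0x8F 0x19 0x32 0x64 0xC8 0x97 0x29 0x52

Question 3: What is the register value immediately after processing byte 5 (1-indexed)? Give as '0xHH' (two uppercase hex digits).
After byte 1 (0x67): reg=0x32
After byte 2 (0x2C): reg=0x5A
After byte 3 (0x9E): reg=0x52
After byte 4 (0x6E): reg=0xB4
After byte 5 (0xE0): reg=0xAB

Answer: 0xAB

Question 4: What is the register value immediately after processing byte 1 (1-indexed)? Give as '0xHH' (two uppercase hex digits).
After byte 1 (0x67): reg=0x32

Answer: 0x32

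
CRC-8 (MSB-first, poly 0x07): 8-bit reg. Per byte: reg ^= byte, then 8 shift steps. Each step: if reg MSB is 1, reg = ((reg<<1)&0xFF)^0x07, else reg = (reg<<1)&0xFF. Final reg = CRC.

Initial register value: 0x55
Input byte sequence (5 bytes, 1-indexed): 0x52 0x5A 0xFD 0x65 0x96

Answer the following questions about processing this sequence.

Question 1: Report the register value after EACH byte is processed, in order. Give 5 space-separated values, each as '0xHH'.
0x15 0xEA 0x65 0x00 0xEB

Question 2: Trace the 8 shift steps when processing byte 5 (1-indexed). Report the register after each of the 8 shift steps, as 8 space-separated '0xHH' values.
Answer: 0x2B 0x56 0xAC 0x5F 0xBE 0x7B 0xF6 0xEB

Derivation:
After byte 1 (0x52): reg=0x15
After byte 2 (0x5A): reg=0xEA
After byte 3 (0xFD): reg=0x65
After byte 4 (0x65): reg=0x00
Register before byte 5: 0x00
After XOR with byte 0x96: 0x96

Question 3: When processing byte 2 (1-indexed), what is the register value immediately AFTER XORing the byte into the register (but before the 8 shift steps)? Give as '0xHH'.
Register before byte 2: 0x15
Byte 2: 0x5A
0x15 XOR 0x5A = 0x4F

Answer: 0x4F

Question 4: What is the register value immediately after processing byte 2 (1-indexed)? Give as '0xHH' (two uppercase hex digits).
After byte 1 (0x52): reg=0x15
After byte 2 (0x5A): reg=0xEA

Answer: 0xEA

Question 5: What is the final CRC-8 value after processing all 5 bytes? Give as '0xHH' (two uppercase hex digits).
After byte 1 (0x52): reg=0x15
After byte 2 (0x5A): reg=0xEA
After byte 3 (0xFD): reg=0x65
After byte 4 (0x65): reg=0x00
After byte 5 (0x96): reg=0xEB

Answer: 0xEB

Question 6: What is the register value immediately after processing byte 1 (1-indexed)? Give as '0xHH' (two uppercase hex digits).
After byte 1 (0x52): reg=0x15

Answer: 0x15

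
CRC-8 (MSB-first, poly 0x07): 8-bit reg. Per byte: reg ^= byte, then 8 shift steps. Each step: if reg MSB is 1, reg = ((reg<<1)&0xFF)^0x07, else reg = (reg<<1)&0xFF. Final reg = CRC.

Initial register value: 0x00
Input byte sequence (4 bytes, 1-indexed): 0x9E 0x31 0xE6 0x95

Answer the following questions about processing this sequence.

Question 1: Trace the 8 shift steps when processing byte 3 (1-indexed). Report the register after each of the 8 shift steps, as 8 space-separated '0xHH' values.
After byte 1 (0x9E): reg=0xD3
After byte 2 (0x31): reg=0xA0
Register before byte 3: 0xA0
After XOR with byte 0xE6: 0x46

Answer: 0x8C 0x1F 0x3E 0x7C 0xF8 0xF7 0xE9 0xD5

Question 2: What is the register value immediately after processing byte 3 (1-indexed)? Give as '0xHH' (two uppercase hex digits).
After byte 1 (0x9E): reg=0xD3
After byte 2 (0x31): reg=0xA0
After byte 3 (0xE6): reg=0xD5

Answer: 0xD5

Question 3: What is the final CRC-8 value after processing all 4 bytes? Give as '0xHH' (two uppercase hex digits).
After byte 1 (0x9E): reg=0xD3
After byte 2 (0x31): reg=0xA0
After byte 3 (0xE6): reg=0xD5
After byte 4 (0x95): reg=0xC7

Answer: 0xC7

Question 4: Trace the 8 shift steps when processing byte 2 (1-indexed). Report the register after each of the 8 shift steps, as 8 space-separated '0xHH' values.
Answer: 0xC3 0x81 0x05 0x0A 0x14 0x28 0x50 0xA0

Derivation:
After byte 1 (0x9E): reg=0xD3
Register before byte 2: 0xD3
After XOR with byte 0x31: 0xE2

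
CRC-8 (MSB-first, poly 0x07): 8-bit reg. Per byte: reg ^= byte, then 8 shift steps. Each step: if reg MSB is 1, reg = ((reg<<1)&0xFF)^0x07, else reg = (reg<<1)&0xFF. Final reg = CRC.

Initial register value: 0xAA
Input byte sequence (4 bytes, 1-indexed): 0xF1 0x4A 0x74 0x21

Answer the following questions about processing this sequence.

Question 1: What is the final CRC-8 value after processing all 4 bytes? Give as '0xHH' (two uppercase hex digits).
Answer: 0x66

Derivation:
After byte 1 (0xF1): reg=0x86
After byte 2 (0x4A): reg=0x6A
After byte 3 (0x74): reg=0x5A
After byte 4 (0x21): reg=0x66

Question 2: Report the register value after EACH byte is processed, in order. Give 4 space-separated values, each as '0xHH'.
0x86 0x6A 0x5A 0x66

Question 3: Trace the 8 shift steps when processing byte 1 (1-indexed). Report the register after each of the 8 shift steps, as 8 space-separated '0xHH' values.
Register before byte 1: 0xAA
After XOR with byte 0xF1: 0x5B

Answer: 0xB6 0x6B 0xD6 0xAB 0x51 0xA2 0x43 0x86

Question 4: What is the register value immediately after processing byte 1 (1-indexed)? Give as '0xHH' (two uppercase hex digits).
Answer: 0x86

Derivation:
After byte 1 (0xF1): reg=0x86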